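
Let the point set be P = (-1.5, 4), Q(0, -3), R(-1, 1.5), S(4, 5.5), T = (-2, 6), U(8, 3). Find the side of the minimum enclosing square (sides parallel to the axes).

The bounding box has width 10 and height 9.
An axis-aligned square enclosing the set must have side ≥ max(width, height).
So the minimum side is max(10, 9) = 10.

10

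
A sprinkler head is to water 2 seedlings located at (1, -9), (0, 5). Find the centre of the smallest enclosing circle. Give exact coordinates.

(0.5, -2)

The smallest circle enclosing two points has them as diameter endpoints.
Centre = midpoint = (0.5, -2); r² = |(1, -9)−(0, 5)|²/4 = 197/4 = 49.25.
Centre = (0.5, -2).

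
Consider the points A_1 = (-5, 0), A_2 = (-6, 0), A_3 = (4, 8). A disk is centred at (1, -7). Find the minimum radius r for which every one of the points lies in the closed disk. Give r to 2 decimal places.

The required radius is the distance from (1, -7) to the farthest point.
Squared distances: 85, 98, 234.
Maximum is 234, attained at A_3.
r = √234 ≈ 15.30.

15.30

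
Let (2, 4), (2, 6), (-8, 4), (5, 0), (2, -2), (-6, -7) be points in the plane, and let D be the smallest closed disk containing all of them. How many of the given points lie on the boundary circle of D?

The farthest pair is (2, 6)–(-6, -7) with squared distance 233. The circle on this segment as diameter has centre (-2, -0.5) and r² = 233/4 = 58.25.
Check (2, 4): distance² to centre = 36.25 ≤ 58.25, so it lies inside.
All remaining points lie in this disk, and no smaller disk contains both endpoints, so this is the minimum enclosing circle.
The points at distance exactly r from the centre are (2, 6), (-6, -7) — 2 points.

2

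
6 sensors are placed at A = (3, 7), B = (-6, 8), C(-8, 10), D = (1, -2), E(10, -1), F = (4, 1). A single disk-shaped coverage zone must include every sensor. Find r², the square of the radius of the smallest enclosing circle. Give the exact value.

111.25

The minimum enclosing circle of a finite set is fixed by two of the points (as a diameter) or three (as a circumcircle).
The farthest pair is C–E with squared distance 445. The circle on this segment as diameter has centre (1, 4.5) and r² = 445/4 = 111.25.
Check A: distance² to centre = 10.25 ≤ 111.25, so it lies inside.
All remaining points lie in this disk, and no smaller disk contains both endpoints, so this is the minimum enclosing circle.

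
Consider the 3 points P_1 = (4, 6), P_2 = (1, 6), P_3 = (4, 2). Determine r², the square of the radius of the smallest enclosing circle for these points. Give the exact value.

Side lengths²: P_1P_2² = 9, P_1P_3² = 16, P_2P_3² = 25.
Since P_2P_3² = 25 ≥ 16 + 9 = 25, the angle opposite P_2P_3 is not acute, so the smallest enclosing circle has P_2P_3 as diameter.
Centre = midpoint of P_2P_3 = (2.5, 4), r² = 25/4 = 6.25.

6.25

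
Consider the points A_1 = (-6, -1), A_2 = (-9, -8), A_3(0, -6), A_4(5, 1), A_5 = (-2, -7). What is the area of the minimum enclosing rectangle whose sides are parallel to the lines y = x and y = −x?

126.5

In coordinates u = x + y, v = x − y the rectangle is axis-aligned; the map (x,y)→(u,v) scales areas by 2.
u-values: -7, -17, -6, 6, -9; range = 6 − (-17) = 23.
v-values: -5, -1, 6, 4, 5; range = 6 − (-5) = 11.
Area = (23 × 11) / 2 = 126.5.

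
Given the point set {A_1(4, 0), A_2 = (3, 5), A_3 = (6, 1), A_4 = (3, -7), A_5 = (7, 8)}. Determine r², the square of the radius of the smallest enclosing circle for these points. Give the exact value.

60.25

By Welzl's lemma the MEC is supported by two points (diametrically opposite) or three points (on a circumcircle).
The farthest pair is A_4–A_5 with squared distance 241. The circle on this segment as diameter has centre (5, 0.5) and r² = 241/4 = 60.25.
Check A_1: distance² to centre = 1.25 ≤ 60.25, so it lies inside.
All remaining points lie in this disk, and no smaller disk contains both endpoints, so this is the minimum enclosing circle.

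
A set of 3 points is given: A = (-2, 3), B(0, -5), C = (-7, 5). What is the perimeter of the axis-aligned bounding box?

34

Width = max x − min x = 0 − (-7) = 7.
Height = max y − min y = 5 − (-5) = 10.
Perimeter = 2(7 + 10) = 34.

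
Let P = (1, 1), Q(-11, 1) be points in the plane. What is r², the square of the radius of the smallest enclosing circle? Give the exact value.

The smallest circle enclosing two points has them as diameter endpoints.
Centre = midpoint = (-5, 1); r² = |PQ|²/4 = 144/4 = 36.

36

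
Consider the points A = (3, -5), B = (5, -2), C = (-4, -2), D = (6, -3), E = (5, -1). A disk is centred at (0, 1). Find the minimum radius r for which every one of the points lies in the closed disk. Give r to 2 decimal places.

7.21

The required radius is the distance from (0, 1) to the farthest point.
Squared distances: 45, 34, 25, 52, 29.
Maximum is 52, attained at D.
r = √52 ≈ 7.21.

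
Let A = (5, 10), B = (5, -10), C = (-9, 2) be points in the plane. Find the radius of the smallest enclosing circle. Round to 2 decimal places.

Side lengths²: AB² = 400, AC² = 260, BC² = 340.
Since AB² = 400 < 340 + 260 = 600, the triangle is acute, so the smallest enclosing circle is the circumcircle.
Circumcentre = (10/7, 0), r² = 5525/49.
r = √(5525/49) ≈ 10.62.

10.62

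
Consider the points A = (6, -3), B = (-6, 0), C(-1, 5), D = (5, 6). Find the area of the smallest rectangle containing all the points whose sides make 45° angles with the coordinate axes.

127.5

In coordinates u = x + y, v = x − y the rectangle is axis-aligned; the map (x,y)→(u,v) scales areas by 2.
u-values: 3, -6, 4, 11; range = 11 − (-6) = 17.
v-values: 9, -6, -6, -1; range = 9 − (-6) = 15.
Area = (17 × 15) / 2 = 127.5.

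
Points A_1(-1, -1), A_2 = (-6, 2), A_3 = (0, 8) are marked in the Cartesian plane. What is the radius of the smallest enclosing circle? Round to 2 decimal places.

Side lengths²: A_1A_2² = 34, A_1A_3² = 82, A_2A_3² = 72.
Since A_1A_3² = 82 < 72 + 34 = 106, the triangle is acute, so the smallest enclosing circle is the circumcircle.
Circumcentre = (-1.625, 3.625), r² = 21.78125.
r = √(21.78125) ≈ 4.67.

4.67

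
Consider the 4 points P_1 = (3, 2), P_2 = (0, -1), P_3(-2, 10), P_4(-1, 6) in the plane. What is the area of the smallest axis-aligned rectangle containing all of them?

x ranges over [-2, 3], width 5.
y ranges over [-1, 10], height 11.
Area = 5 × 11 = 55.

55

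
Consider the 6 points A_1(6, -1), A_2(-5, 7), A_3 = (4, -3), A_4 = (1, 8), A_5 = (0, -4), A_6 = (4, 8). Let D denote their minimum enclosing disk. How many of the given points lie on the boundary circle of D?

3

A smallest enclosing disk is always determined by at most three of the input points on its boundary.
The minimum enclosing circle is determined by three boundary points: A_1, A_2, A_3.
Their circumcentre is (11/38, 103/38) with r² = 33485/722.
The farthest remaining point A_5 is at distance² 32573/722 ≤ 33485/722.
The points at distance exactly r from the centre are A_1, A_2, A_3 — 3 points.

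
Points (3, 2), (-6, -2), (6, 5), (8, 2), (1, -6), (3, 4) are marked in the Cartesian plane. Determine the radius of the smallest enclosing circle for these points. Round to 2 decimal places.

7.28

By Welzl's lemma the MEC is supported by two points (diametrically opposite) or three points (on a circumcircle).
The farthest pair is (-6, -2)–(8, 2) with squared distance 212. The circle on this segment as diameter has centre (1, 0) and r² = 212/4 = 53.
Check (3, 2): distance² to centre = 8 ≤ 53, so it lies inside.
All remaining points lie in this disk, and no smaller disk contains both endpoints, so this is the minimum enclosing circle.
r = √53 ≈ 7.28.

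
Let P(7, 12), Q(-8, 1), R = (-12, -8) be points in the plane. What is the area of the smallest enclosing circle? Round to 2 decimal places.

597.69

Side lengths²: PQ² = 346, PR² = 761, QR² = 97.
Since PR² = 761 ≥ 346 + 97 = 443, the angle opposite PR is not acute, so the smallest enclosing circle has PR as diameter.
Centre = midpoint of PR = (-2.5, 2), r² = 761/4 = 190.25.
Area = π·r² = π·190.25 ≈ 597.69.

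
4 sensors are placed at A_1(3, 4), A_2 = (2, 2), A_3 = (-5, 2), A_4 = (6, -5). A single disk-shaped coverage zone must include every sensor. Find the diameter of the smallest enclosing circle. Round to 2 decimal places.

13.04

By Welzl's lemma the MEC is supported by two points (diametrically opposite) or three points (on a circumcircle).
The farthest pair is A_3–A_4 with squared distance 170. The circle on this segment as diameter has centre (0.5, -1.5) and r² = 170/4 = 42.5.
Check A_1: distance² to centre = 36.5 ≤ 42.5, so it lies inside.
All remaining points lie in this disk, and no smaller disk contains both endpoints, so this is the minimum enclosing circle.
Diameter = 2r = 2√(42.5) ≈ 13.04.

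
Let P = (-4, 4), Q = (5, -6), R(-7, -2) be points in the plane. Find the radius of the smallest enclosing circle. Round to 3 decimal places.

Side lengths²: PQ² = 181, PR² = 45, QR² = 160.
Since PQ² = 181 < 160 + 45 = 205, the triangle is acute, so the smallest enclosing circle is the circumcircle.
Circumcentre = (-3/14, -23/14), r² = 4525/98.
r = √(4525/98) ≈ 6.795.

6.795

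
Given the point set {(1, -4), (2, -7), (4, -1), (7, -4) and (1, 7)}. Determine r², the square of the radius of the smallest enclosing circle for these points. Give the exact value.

A smallest enclosing disk is always determined by at most three of the input points on its boundary.
The farthest pair is (2, -7)–(1, 7) with squared distance 197. The circle on this segment as diameter has centre (1.5, 0) and r² = 197/4 = 49.25.
Check (1, -4): distance² to centre = 16.25 ≤ 49.25, so it lies inside.
All remaining points lie in this disk, and no smaller disk contains both endpoints, so this is the minimum enclosing circle.

49.25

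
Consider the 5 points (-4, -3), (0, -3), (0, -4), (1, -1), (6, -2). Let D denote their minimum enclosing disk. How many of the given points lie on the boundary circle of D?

By Welzl's lemma the MEC is supported by two points (diametrically opposite) or three points (on a circumcircle).
The farthest pair is (-4, -3)–(6, -2) with squared distance 101. The circle on this segment as diameter has centre (1, -2.5) and r² = 101/4 = 25.25.
Check (0, -3): distance² to centre = 1.25 ≤ 25.25, so it lies inside.
All remaining points lie in this disk, and no smaller disk contains both endpoints, so this is the minimum enclosing circle.
The points at distance exactly r from the centre are (-4, -3), (6, -2) — 2 points.

2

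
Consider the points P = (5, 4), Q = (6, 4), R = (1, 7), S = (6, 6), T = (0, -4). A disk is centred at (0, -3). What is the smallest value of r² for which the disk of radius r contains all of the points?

The required radius is the distance from (0, -3) to the farthest point.
Squared distances: 74, 85, 101, 117, 1.
Maximum is 117, attained at S.

117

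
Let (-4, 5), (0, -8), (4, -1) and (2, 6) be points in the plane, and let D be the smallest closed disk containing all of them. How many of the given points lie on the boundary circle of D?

3

By Welzl's lemma the MEC is supported by two points (diametrically opposite) or three points (on a circumcircle).
The minimum enclosing circle is determined by three boundary points: (-4, 5), (0, -8), (2, 6).
Their circumcentre is (5/82, -71/82) with r² = 171125/3362.
The farthest remaining point (4, -1) is at distance² 52225/3362 ≤ 171125/3362.
The points at distance exactly r from the centre are (-4, 5), (0, -8), (2, 6) — 3 points.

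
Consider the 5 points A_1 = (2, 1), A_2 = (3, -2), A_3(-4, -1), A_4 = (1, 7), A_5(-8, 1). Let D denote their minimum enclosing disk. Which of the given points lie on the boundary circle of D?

A_2, A_4, A_5

By Welzl's lemma the MEC is supported by two points (diametrically opposite) or three points (on a circumcircle).
The minimum enclosing circle is determined by three boundary points: A_2, A_4, A_5.
Their circumcentre is (-119/62, 101/62) with r² = 71825/1922.
The farthest remaining point A_1 is at distance² 30285/1922 ≤ 71825/1922.
The points at distance exactly r from the centre are A_2, A_4, A_5 — 3 points.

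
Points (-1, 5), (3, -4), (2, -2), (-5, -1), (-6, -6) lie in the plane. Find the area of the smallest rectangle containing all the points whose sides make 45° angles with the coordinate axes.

In coordinates u = x + y, v = x − y the rectangle is axis-aligned; the map (x,y)→(u,v) scales areas by 2.
u-values: 4, -1, 0, -6, -12; range = 4 − (-12) = 16.
v-values: -6, 7, 4, -4, 0; range = 7 − (-6) = 13.
Area = (16 × 13) / 2 = 104.

104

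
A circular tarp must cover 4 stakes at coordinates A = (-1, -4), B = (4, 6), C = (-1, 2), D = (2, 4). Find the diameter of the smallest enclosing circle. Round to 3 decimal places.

The minimum enclosing circle of a finite set is fixed by two of the points (as a diameter) or three (as a circumcircle).
The farthest pair is A–B with squared distance 125. The circle on this segment as diameter has centre (1.5, 1) and r² = 125/4 = 31.25.
Check C: distance² to centre = 7.25 ≤ 31.25, so it lies inside.
All remaining points lie in this disk, and no smaller disk contains both endpoints, so this is the minimum enclosing circle.
Diameter = 2r = 2√(31.25) ≈ 11.180.

11.180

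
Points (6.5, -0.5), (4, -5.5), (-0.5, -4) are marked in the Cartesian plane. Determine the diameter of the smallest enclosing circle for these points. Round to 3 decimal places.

Call the three points A, B, C in the order given.
Side lengths²: AB² = 31.25, AC² = 61.25, BC² = 22.5.
Since AC² = 61.25 ≥ 31.25 + 22.5 = 53.75, the angle opposite AC is not acute, so the smallest enclosing circle has AC as diameter.
Centre = midpoint of AC = (3, -2.25), r² = 61.25/4 = 15.3125.
Diameter = 2r = 2√(15.3125) ≈ 7.826.

7.826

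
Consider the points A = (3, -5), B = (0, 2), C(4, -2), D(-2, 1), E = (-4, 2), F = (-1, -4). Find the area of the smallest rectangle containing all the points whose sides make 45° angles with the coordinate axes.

In coordinates u = x + y, v = x − y the rectangle is axis-aligned; the map (x,y)→(u,v) scales areas by 2.
u-values: -2, 2, 2, -1, -2, -5; range = 2 − (-5) = 7.
v-values: 8, -2, 6, -3, -6, 3; range = 8 − (-6) = 14.
Area = (7 × 14) / 2 = 49.

49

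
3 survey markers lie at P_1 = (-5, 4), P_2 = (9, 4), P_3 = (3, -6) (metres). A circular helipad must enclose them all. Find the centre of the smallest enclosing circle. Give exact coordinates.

Side lengths²: P_1P_2² = 196, P_1P_3² = 164, P_2P_3² = 136.
Since P_1P_2² = 196 < 164 + 136 = 300, the triangle is acute, so the smallest enclosing circle is the circumcircle.
Circumcentre = (2, 1.4), r² = 55.76.
Centre = (2, 1.4).

(2, 1.4)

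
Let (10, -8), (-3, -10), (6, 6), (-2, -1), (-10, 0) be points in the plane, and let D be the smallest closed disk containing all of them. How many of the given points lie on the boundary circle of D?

By Welzl's lemma the MEC is supported by two points (diametrically opposite) or three points (on a circumcircle).
The minimum enclosing circle is determined by three boundary points: (10, -8), (6, 6), (-10, 0).
Their circumcentre is (10/31, -99/31) with r² = 112201/961.
The farthest remaining point (-3, -10) is at distance² 55130/961 ≤ 112201/961.
The points at distance exactly r from the centre are (10, -8), (6, 6), (-10, 0) — 3 points.

3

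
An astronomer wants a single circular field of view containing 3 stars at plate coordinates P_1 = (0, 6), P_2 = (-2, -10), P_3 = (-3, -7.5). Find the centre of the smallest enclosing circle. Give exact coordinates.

(-1, -2)

Side lengths²: P_1P_2² = 260, P_1P_3² = 191.25, P_2P_3² = 7.25.
Since P_1P_2² = 260 ≥ 191.25 + 7.25 = 198.5, the angle opposite P_1P_2 is not acute, so the smallest enclosing circle has P_1P_2 as diameter.
Centre = midpoint of P_1P_2 = (-1, -2), r² = 260/4 = 65.
Centre = (-1, -2).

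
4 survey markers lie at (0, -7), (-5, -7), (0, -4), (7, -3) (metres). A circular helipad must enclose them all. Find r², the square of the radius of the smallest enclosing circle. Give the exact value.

40

By Welzl's lemma the MEC is supported by two points (diametrically opposite) or three points (on a circumcircle).
The farthest pair is (-5, -7)–(7, -3) with squared distance 160. The circle on this segment as diameter has centre (1, -5) and r² = 160/4 = 40.
Check (0, -7): distance² to centre = 5 ≤ 40, so it lies inside.
All remaining points lie in this disk, and no smaller disk contains both endpoints, so this is the minimum enclosing circle.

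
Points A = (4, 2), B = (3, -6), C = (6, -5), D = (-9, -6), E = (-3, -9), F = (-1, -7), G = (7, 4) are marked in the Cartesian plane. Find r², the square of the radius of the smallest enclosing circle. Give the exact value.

89

The farthest pair is D–G with squared distance 356. The circle on this segment as diameter has centre (-1, -1) and r² = 356/4 = 89.
Check A: distance² to centre = 34 ≤ 89, so it lies inside.
All remaining points lie in this disk, and no smaller disk contains both endpoints, so this is the minimum enclosing circle.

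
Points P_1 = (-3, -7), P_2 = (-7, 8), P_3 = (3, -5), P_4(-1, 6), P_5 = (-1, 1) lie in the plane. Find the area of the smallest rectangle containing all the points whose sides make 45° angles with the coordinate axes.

172.5

In coordinates u = x + y, v = x − y the rectangle is axis-aligned; the map (x,y)→(u,v) scales areas by 2.
u-values: -10, 1, -2, 5, 0; range = 5 − (-10) = 15.
v-values: 4, -15, 8, -7, -2; range = 8 − (-15) = 23.
Area = (15 × 23) / 2 = 172.5.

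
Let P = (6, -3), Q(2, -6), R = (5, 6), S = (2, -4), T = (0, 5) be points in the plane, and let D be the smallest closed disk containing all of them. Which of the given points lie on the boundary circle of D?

Q, R

The minimum enclosing circle of a finite set is fixed by two of the points (as a diameter) or three (as a circumcircle).
The farthest pair is Q–R with squared distance 153. The circle on this segment as diameter has centre (3.5, 0) and r² = 153/4 = 38.25.
Check P: distance² to centre = 15.25 ≤ 38.25, so it lies inside.
All remaining points lie in this disk, and no smaller disk contains both endpoints, so this is the minimum enclosing circle.
The points at distance exactly r from the centre are Q, R — 2 points.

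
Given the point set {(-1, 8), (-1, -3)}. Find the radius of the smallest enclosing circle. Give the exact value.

The smallest circle enclosing two points has them as diameter endpoints.
Centre = midpoint = (-1, 2.5); r² = |(-1, 8)−(-1, -3)|²/4 = 121/4 = 30.25.
r = √(30.25) = 5.5.

5.5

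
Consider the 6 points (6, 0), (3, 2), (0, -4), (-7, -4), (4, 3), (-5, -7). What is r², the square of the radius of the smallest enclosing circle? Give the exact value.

46.25

The farthest pair is (6, 0)–(-7, -4) with squared distance 185. The circle on this segment as diameter has centre (-0.5, -2) and r² = 185/4 = 46.25.
Check (3, 2): distance² to centre = 28.25 ≤ 46.25, so it lies inside.
All remaining points lie in this disk, and no smaller disk contains both endpoints, so this is the minimum enclosing circle.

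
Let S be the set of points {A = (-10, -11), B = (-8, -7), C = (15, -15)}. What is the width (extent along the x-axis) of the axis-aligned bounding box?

max x = 15, min x = -10, so width = 25.

25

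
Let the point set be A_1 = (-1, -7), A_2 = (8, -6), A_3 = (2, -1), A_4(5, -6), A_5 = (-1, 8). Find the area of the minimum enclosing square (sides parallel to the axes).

The bounding box has width 9 and height 15.
An axis-aligned square enclosing the set must have side ≥ max(width, height).
So the minimum side is max(9, 15) = 15.
Area = 15² = 225.

225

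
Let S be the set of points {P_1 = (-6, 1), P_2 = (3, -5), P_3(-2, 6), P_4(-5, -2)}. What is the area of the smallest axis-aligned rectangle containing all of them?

x ranges over [-6, 3], width 9.
y ranges over [-5, 6], height 11.
Area = 9 × 11 = 99.

99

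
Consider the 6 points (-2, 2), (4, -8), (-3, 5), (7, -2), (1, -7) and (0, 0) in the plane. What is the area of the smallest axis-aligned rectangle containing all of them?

130

x ranges over [-3, 7], width 10.
y ranges over [-8, 5], height 13.
Area = 10 × 13 = 130.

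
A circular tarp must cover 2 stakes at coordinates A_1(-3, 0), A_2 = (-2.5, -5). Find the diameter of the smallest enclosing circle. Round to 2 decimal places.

5.02

The smallest circle enclosing two points has them as diameter endpoints.
Centre = midpoint = (-2.75, -2.5); r² = |A_1A_2|²/4 = 25.25/4 = 6.3125.
Diameter = 2r = 2√(6.3125) ≈ 5.02.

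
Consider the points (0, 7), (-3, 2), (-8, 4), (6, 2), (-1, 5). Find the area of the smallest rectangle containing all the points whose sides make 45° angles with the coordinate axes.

96

In coordinates u = x + y, v = x − y the rectangle is axis-aligned; the map (x,y)→(u,v) scales areas by 2.
u-values: 7, -1, -4, 8, 4; range = 8 − (-4) = 12.
v-values: -7, -5, -12, 4, -6; range = 4 − (-12) = 16.
Area = (12 × 16) / 2 = 96.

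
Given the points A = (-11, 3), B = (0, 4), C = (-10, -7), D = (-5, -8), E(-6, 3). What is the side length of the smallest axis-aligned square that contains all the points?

The bounding box has width 11 and height 12.
An axis-aligned square enclosing the set must have side ≥ max(width, height).
So the minimum side is max(11, 12) = 12.

12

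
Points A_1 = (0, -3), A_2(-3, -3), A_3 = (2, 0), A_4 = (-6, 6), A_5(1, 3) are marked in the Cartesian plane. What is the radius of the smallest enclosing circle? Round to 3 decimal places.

5.408

The minimum enclosing circle of a finite set is fixed by two of the points (as a diameter) or three (as a circumcircle).
The farthest pair is A_1–A_4 with squared distance 117. The circle on this segment as diameter has centre (-3, 1.5) and r² = 117/4 = 29.25.
Check A_2: distance² to centre = 20.25 ≤ 29.25, so it lies inside.
All remaining points lie in this disk, and no smaller disk contains both endpoints, so this is the minimum enclosing circle.
r = √(29.25) ≈ 5.408.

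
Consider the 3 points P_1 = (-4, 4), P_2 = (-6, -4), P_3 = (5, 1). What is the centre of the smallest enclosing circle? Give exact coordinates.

Side lengths²: P_1P_2² = 68, P_1P_3² = 90, P_2P_3² = 146.
Since P_2P_3² = 146 < 90 + 68 = 158, the triangle is acute, so the smallest enclosing circle is the circumcircle.
Circumcentre = (-9/13, -14/13), r² = 6205/169.
Centre = (-9/13, -14/13).

(-9/13, -14/13)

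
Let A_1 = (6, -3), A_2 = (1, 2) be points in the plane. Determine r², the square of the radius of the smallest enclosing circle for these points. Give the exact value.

12.5

The smallest circle enclosing two points has them as diameter endpoints.
Centre = midpoint = (3.5, -0.5); r² = |A_1A_2|²/4 = 50/4 = 12.5.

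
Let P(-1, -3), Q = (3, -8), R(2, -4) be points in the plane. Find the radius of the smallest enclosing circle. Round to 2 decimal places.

3.20

Side lengths²: PQ² = 41, PR² = 10, QR² = 17.
Since PQ² = 41 ≥ 17 + 10 = 27, the angle opposite PQ is not acute, so the smallest enclosing circle has PQ as diameter.
Centre = midpoint of PQ = (1, -5.5), r² = 41/4 = 10.25.
r = √(10.25) ≈ 3.20.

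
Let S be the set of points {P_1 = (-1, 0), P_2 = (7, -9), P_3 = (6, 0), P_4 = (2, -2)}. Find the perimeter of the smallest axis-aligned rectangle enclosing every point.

34

Width = max x − min x = 7 − (-1) = 8.
Height = max y − min y = 0 − (-9) = 9.
Perimeter = 2(8 + 9) = 34.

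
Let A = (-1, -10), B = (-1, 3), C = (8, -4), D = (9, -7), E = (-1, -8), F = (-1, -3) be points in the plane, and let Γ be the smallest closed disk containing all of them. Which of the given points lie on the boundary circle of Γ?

A, B, D

The minimum enclosing circle of a finite set is fixed by two of the points (as a diameter) or three (as a circumcircle).
The minimum enclosing circle is determined by three boundary points: A, B, D.
Their circumcentre is (2.5, -3.5) with r² = 54.5.
The farthest remaining point E is at distance² 32.5 ≤ 54.5.
The points at distance exactly r from the centre are A, B, D — 3 points.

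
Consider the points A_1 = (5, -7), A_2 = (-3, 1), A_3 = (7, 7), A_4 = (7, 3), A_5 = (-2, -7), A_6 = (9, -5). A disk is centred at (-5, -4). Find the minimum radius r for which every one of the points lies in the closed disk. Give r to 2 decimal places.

16.28

The required radius is the distance from (-5, -4) to the farthest point.
Squared distances: 109, 29, 265, 193, 18, 197.
Maximum is 265, attained at A_3.
r = √265 ≈ 16.28.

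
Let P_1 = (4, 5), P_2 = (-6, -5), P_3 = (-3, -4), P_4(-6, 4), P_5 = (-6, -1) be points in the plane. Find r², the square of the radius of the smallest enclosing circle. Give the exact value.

By Welzl's lemma the MEC is supported by two points (diametrically opposite) or three points (on a circumcircle).
The farthest pair is P_1–P_2 with squared distance 200. The circle on this segment as diameter has centre (-1, 0) and r² = 200/4 = 50.
Check P_3: distance² to centre = 20 ≤ 50, so it lies inside.
All remaining points lie in this disk, and no smaller disk contains both endpoints, so this is the minimum enclosing circle.

50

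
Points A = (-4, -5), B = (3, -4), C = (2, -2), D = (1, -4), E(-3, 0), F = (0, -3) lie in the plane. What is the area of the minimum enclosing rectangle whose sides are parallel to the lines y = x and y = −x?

45

In coordinates u = x + y, v = x − y the rectangle is axis-aligned; the map (x,y)→(u,v) scales areas by 2.
u-values: -9, -1, 0, -3, -3, -3; range = 0 − (-9) = 9.
v-values: 1, 7, 4, 5, -3, 3; range = 7 − (-3) = 10.
Area = (9 × 10) / 2 = 45.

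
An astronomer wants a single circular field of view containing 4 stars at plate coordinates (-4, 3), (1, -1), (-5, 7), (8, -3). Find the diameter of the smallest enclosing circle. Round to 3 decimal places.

By Welzl's lemma the MEC is supported by two points (diametrically opposite) or three points (on a circumcircle).
The farthest pair is (-5, 7)–(8, -3) with squared distance 269. The circle on this segment as diameter has centre (1.5, 2) and r² = 269/4 = 67.25.
Check (-4, 3): distance² to centre = 31.25 ≤ 67.25, so it lies inside.
All remaining points lie in this disk, and no smaller disk contains both endpoints, so this is the minimum enclosing circle.
Diameter = 2r = 2√(67.25) ≈ 16.401.

16.401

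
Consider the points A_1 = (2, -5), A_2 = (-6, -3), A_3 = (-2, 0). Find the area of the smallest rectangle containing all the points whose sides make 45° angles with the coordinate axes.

In coordinates u = x + y, v = x − y the rectangle is axis-aligned; the map (x,y)→(u,v) scales areas by 2.
u-values: -3, -9, -2; range = -2 − (-9) = 7.
v-values: 7, -3, -2; range = 7 − (-3) = 10.
Area = (7 × 10) / 2 = 35.

35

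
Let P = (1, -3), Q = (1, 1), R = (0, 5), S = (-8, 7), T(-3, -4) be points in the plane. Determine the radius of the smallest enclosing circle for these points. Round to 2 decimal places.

6.73

A smallest enclosing disk is always determined by at most three of the input points on its boundary.
The farthest pair is P–S with squared distance 181. The circle on this segment as diameter has centre (-3.5, 2) and r² = 181/4 = 45.25.
Check Q: distance² to centre = 21.25 ≤ 45.25, so it lies inside.
All remaining points lie in this disk, and no smaller disk contains both endpoints, so this is the minimum enclosing circle.
r = √(45.25) ≈ 6.73.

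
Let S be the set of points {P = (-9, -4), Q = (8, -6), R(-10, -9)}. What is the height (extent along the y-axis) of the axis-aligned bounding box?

5

max y = -4, min y = -9, so height = 5.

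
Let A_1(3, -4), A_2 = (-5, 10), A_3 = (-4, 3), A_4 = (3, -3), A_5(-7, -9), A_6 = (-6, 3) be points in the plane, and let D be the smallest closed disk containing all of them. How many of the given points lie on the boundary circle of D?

By Welzl's lemma the MEC is supported by two points (diametrically opposite) or three points (on a circumcircle).
The minimum enclosing circle is determined by three boundary points: A_1, A_2, A_5.
Their circumcentre is (-197/36, 4/9) with r² = 118625/1296.
The farthest remaining point A_4 is at distance² 108401/1296 ≤ 118625/1296.
The points at distance exactly r from the centre are A_1, A_2, A_5 — 3 points.

3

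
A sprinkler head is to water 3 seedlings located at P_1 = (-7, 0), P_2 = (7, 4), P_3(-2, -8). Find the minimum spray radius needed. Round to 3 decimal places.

7.805

Side lengths²: P_1P_2² = 212, P_1P_3² = 89, P_2P_3² = 225.
Since P_2P_3² = 225 < 212 + 89 = 301, the triangle is acute, so the smallest enclosing circle is the circumcircle.
Circumcentre = (17/22, -31/44), r² = 117925/1936.
r = √(117925/1936) ≈ 7.805.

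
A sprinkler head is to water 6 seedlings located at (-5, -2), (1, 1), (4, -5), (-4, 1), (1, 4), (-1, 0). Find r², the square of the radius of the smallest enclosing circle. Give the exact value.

By Welzl's lemma the MEC is supported by two points (diametrically opposite) or three points (on a circumcircle).
The minimum enclosing circle is determined by three boundary points: (-5, -2), (4, -5), (1, 4).
Their circumcentre is (0.25, -1.25) with r² = 28.125.
The farthest remaining point (-4, 1) is at distance² 23.125 ≤ 28.125.

28.125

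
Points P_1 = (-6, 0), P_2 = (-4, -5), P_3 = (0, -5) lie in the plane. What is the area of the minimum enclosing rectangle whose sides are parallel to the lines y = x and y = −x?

22

In coordinates u = x + y, v = x − y the rectangle is axis-aligned; the map (x,y)→(u,v) scales areas by 2.
u-values: -6, -9, -5; range = -5 − (-9) = 4.
v-values: -6, 1, 5; range = 5 − (-6) = 11.
Area = (4 × 11) / 2 = 22.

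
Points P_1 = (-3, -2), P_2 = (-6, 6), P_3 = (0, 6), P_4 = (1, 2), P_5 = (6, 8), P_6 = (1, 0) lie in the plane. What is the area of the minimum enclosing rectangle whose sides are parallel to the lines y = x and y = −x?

123.5

In coordinates u = x + y, v = x − y the rectangle is axis-aligned; the map (x,y)→(u,v) scales areas by 2.
u-values: -5, 0, 6, 3, 14, 1; range = 14 − (-5) = 19.
v-values: -1, -12, -6, -1, -2, 1; range = 1 − (-12) = 13.
Area = (19 × 13) / 2 = 123.5.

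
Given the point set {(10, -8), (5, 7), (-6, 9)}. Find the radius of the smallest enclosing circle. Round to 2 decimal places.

11.67

Call the three points A, B, C in the order given.
Side lengths²: AB² = 250, AC² = 545, BC² = 125.
Since AC² = 545 ≥ 250 + 125 = 375, the angle opposite AC is not acute, so the smallest enclosing circle has AC as diameter.
Centre = midpoint of AC = (2, 0.5), r² = 545/4 = 136.25.
r = √(136.25) ≈ 11.67.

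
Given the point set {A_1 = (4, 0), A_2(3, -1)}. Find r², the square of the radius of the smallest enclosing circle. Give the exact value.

0.5

The smallest circle enclosing two points has them as diameter endpoints.
Centre = midpoint = (3.5, -0.5); r² = |A_1A_2|²/4 = 2/4 = 0.5.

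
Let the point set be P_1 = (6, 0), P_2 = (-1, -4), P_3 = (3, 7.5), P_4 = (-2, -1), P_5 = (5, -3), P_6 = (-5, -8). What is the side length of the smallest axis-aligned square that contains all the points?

The bounding box has width 11 and height 15.5.
An axis-aligned square enclosing the set must have side ≥ max(width, height).
So the minimum side is max(11, 15.5) = 15.5.

15.5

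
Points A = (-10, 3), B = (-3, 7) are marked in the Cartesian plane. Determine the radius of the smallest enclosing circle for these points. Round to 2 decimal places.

The smallest circle enclosing two points has them as diameter endpoints.
Centre = midpoint = (-6.5, 5); r² = |AB|²/4 = 65/4 = 16.25.
r = √(16.25) ≈ 4.03.

4.03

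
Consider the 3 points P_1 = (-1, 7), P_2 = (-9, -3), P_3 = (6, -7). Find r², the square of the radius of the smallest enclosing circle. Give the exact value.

49405/676

Side lengths²: P_1P_2² = 164, P_1P_3² = 245, P_2P_3² = 241.
Since P_1P_3² = 245 < 241 + 164 = 405, the triangle is acute, so the smallest enclosing circle is the circumcircle.
Circumcentre = (-15/26, -20/13), r² = 49405/676.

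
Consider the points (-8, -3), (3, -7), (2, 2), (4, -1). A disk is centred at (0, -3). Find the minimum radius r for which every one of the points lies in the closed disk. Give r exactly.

The required radius is the distance from (0, -3) to the farthest point.
Squared distances: 64, 25, 29, 20.
Maximum is 64, attained at (-8, -3).
r = √64 = 8.

8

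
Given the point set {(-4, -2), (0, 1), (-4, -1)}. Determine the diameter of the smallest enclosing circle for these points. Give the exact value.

Call the three points A, B, C in the order given.
Side lengths²: AB² = 25, AC² = 1, BC² = 20.
Since AB² = 25 ≥ 20 + 1 = 21, the angle opposite AB is not acute, so the smallest enclosing circle has AB as diameter.
Centre = midpoint of AB = (-2, -0.5), r² = 25/4 = 6.25.
Diameter = 2r = 2√(6.25) = 5.

5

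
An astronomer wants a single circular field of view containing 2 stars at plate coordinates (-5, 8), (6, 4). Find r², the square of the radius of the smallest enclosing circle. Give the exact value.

The smallest circle enclosing two points has them as diameter endpoints.
Centre = midpoint = (0.5, 6); r² = |(-5, 8)−(6, 4)|²/4 = 137/4 = 34.25.

34.25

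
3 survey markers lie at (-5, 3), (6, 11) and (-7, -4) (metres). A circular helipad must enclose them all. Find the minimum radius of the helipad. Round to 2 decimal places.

9.92

Call the three points A, B, C in the order given.
Side lengths²: AB² = 185, AC² = 53, BC² = 394.
Since BC² = 394 ≥ 185 + 53 = 238, the angle opposite BC is not acute, so the smallest enclosing circle has BC as diameter.
Centre = midpoint of BC = (-0.5, 3.5), r² = 394/4 = 98.5.
r = √(98.5) ≈ 9.92.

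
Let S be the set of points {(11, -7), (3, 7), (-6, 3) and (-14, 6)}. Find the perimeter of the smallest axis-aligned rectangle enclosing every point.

78

Width = max x − min x = 11 − (-14) = 25.
Height = max y − min y = 7 − (-7) = 14.
Perimeter = 2(25 + 14) = 78.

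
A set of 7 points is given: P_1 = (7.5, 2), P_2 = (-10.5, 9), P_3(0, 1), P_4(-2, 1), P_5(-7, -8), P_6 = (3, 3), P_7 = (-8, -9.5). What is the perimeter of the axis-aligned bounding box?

Width = max x − min x = 7.5 − (-10.5) = 18.
Height = max y − min y = 9 − (-9.5) = 18.5.
Perimeter = 2(18 + 18.5) = 73.

73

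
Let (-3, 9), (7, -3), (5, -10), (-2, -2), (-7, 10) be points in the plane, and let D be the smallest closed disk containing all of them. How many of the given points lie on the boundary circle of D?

2

The minimum enclosing circle of a finite set is fixed by two of the points (as a diameter) or three (as a circumcircle).
The farthest pair is (5, -10)–(-7, 10) with squared distance 544. The circle on this segment as diameter has centre (-1, 0) and r² = 544/4 = 136.
Check (-3, 9): distance² to centre = 85 ≤ 136, so it lies inside.
All remaining points lie in this disk, and no smaller disk contains both endpoints, so this is the minimum enclosing circle.
The points at distance exactly r from the centre are (5, -10), (-7, 10) — 2 points.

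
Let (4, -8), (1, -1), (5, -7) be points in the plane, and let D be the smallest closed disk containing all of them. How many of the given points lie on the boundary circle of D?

2

Call the three points A, B, C in the order given.
Side lengths²: AB² = 58, AC² = 2, BC² = 52.
Since AB² = 58 ≥ 52 + 2 = 54, the angle opposite AB is not acute, so the smallest enclosing circle has AB as diameter.
Centre = midpoint of AB = (2.5, -4.5), r² = 58/4 = 14.5.
The points at distance exactly r from the centre are (4, -8), (1, -1) — 2 points.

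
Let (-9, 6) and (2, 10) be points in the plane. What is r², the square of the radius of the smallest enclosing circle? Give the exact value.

34.25

The smallest circle enclosing two points has them as diameter endpoints.
Centre = midpoint = (-3.5, 8); r² = |(-9, 6)−(2, 10)|²/4 = 137/4 = 34.25.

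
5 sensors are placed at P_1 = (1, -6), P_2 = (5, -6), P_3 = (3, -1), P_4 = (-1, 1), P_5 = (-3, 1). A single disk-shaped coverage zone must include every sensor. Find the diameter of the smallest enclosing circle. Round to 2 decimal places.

The minimum enclosing circle of a finite set is fixed by two of the points (as a diameter) or three (as a circumcircle).
The farthest pair is P_2–P_5 with squared distance 113. The circle on this segment as diameter has centre (1, -2.5) and r² = 113/4 = 28.25.
Check P_1: distance² to centre = 12.25 ≤ 28.25, so it lies inside.
All remaining points lie in this disk, and no smaller disk contains both endpoints, so this is the minimum enclosing circle.
Diameter = 2r = 2√(28.25) ≈ 10.63.

10.63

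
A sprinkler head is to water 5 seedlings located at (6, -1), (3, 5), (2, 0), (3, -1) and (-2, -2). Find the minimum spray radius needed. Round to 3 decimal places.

4.561

A smallest enclosing disk is always determined by at most three of the input points on its boundary.
The minimum enclosing circle is determined by three boundary points: (6, -1), (3, 5), (-2, -2).
Their circumcentre is (59/34, 21/34) with r² = 12025/578.
The farthest remaining point (3, -1) is at distance² 2437/578 ≤ 12025/578.
r = √(12025/578) ≈ 4.561.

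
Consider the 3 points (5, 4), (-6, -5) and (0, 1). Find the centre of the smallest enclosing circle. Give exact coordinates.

Call the three points A, B, C in the order given.
Side lengths²: AB² = 202, AC² = 34, BC² = 72.
Since AB² = 202 ≥ 72 + 34 = 106, the angle opposite AB is not acute, so the smallest enclosing circle has AB as diameter.
Centre = midpoint of AB = (-0.5, -0.5), r² = 202/4 = 50.5.
Centre = (-0.5, -0.5).

(-0.5, -0.5)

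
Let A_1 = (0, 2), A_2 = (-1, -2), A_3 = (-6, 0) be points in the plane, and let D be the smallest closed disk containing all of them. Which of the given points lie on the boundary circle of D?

Side lengths²: A_1A_2² = 17, A_1A_3² = 40, A_2A_3² = 29.
Since A_1A_3² = 40 < 29 + 17 = 46, the triangle is acute, so the smallest enclosing circle is the circumcircle.
Circumcentre = (-63/22, 13/22), r² = 2465/242.
The points at distance exactly r from the centre are A_1, A_2, A_3 — 3 points.

A_1, A_2, A_3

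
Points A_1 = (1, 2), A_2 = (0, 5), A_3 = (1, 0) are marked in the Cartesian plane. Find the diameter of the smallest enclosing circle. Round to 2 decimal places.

Side lengths²: A_1A_2² = 10, A_1A_3² = 4, A_2A_3² = 26.
Since A_2A_3² = 26 ≥ 10 + 4 = 14, the angle opposite A_2A_3 is not acute, so the smallest enclosing circle has A_2A_3 as diameter.
Centre = midpoint of A_2A_3 = (0.5, 2.5), r² = 26/4 = 6.5.
Diameter = 2r = 2√(6.5) ≈ 5.10.

5.10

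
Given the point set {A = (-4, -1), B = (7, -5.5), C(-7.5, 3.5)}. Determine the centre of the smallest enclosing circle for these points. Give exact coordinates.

(-0.25, -1)

Side lengths²: AB² = 141.25, AC² = 32.5, BC² = 291.25.
Since BC² = 291.25 ≥ 141.25 + 32.5 = 173.75, the angle opposite BC is not acute, so the smallest enclosing circle has BC as diameter.
Centre = midpoint of BC = (-0.25, -1), r² = 291.25/4 = 72.8125.
Centre = (-0.25, -1).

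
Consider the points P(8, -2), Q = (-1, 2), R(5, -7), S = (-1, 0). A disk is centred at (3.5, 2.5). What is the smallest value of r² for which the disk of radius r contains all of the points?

92.5

The required radius is the distance from (3.5, 2.5) to the farthest point.
Squared distances: 40.5, 20.5, 92.5, 26.5.
Maximum is 92.5, attained at R.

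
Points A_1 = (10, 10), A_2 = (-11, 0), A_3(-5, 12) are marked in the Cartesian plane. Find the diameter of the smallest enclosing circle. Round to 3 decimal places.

23.259

Side lengths²: A_1A_2² = 541, A_1A_3² = 229, A_2A_3² = 180.
Since A_1A_2² = 541 ≥ 229 + 180 = 409, the angle opposite A_1A_2 is not acute, so the smallest enclosing circle has A_1A_2 as diameter.
Centre = midpoint of A_1A_2 = (-0.5, 5), r² = 541/4 = 135.25.
Diameter = 2r = 2√(135.25) ≈ 23.259.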